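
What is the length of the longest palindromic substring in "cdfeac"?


Input: "cdfeac"
Checking substrings for palindromes:
  No multi-char palindromic substrings found
Longest palindromic substring: "c" with length 1

1


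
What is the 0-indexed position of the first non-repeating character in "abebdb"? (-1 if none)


Input: abebdb
Character frequencies:
  'a': 1
  'b': 3
  'd': 1
  'e': 1
Scanning left to right for freq == 1:
  Position 0 ('a'): unique! => answer = 0

0


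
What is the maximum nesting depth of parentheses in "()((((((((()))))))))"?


Input: "()((((((((()))))))))"
Tracking depth:
  Position 0 '(': depth becomes 1
  Position 1 ')': depth becomes 0
  Position 2 '(': depth becomes 1
  Position 3 '(': depth becomes 2
  Position 4 '(': depth becomes 3
  Position 5 '(': depth becomes 4
  Position 6 '(': depth becomes 5
  Position 7 '(': depth becomes 6
  Position 8 '(': depth becomes 7
  Position 9 '(': depth becomes 8
  Position 10 '(': depth becomes 9
  Position 11 ')': depth becomes 8
  Position 12 ')': depth becomes 7
  Position 13 ')': depth becomes 6
  Position 14 ')': depth becomes 5
  Position 15 ')': depth becomes 4
  Position 16 ')': depth becomes 3
  Position 17 ')': depth becomes 2
  Position 18 ')': depth becomes 1
  Position 19 ')': depth becomes 0
Maximum depth reached: 9

9


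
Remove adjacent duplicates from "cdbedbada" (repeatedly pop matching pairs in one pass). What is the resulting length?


Input: cdbedbada
Stack-based adjacent duplicate removal:
  Read 'c': push. Stack: c
  Read 'd': push. Stack: cd
  Read 'b': push. Stack: cdb
  Read 'e': push. Stack: cdbe
  Read 'd': push. Stack: cdbed
  Read 'b': push. Stack: cdbedb
  Read 'a': push. Stack: cdbedba
  Read 'd': push. Stack: cdbedbad
  Read 'a': push. Stack: cdbedbada
Final stack: "cdbedbada" (length 9)

9


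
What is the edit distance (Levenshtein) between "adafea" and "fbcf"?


Computing edit distance: "adafea" -> "fbcf"
DP table:
           f    b    c    f
      0    1    2    3    4
  a   1    1    2    3    4
  d   2    2    2    3    4
  a   3    3    3    3    4
  f   4    3    4    4    3
  e   5    4    4    5    4
  a   6    5    5    5    5
Edit distance = dp[6][4] = 5

5


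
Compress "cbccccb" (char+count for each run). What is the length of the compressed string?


Input: cbccccb
Runs:
  'c' x 1 => "c1"
  'b' x 1 => "b1"
  'c' x 4 => "c4"
  'b' x 1 => "b1"
Compressed: "c1b1c4b1"
Compressed length: 8

8


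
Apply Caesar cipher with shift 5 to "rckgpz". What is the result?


Caesar cipher: shift "rckgpz" by 5
  'r' (pos 17) + 5 = pos 22 = 'w'
  'c' (pos 2) + 5 = pos 7 = 'h'
  'k' (pos 10) + 5 = pos 15 = 'p'
  'g' (pos 6) + 5 = pos 11 = 'l'
  'p' (pos 15) + 5 = pos 20 = 'u'
  'z' (pos 25) + 5 = pos 4 = 'e'
Result: whplue

whplue


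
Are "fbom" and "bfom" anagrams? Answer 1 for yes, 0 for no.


Strings: "fbom", "bfom"
Sorted first:  bfmo
Sorted second: bfmo
Sorted forms match => anagrams

1


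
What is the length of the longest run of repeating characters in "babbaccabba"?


Input: "babbaccabba"
Scanning for longest run:
  Position 1 ('a'): new char, reset run to 1
  Position 2 ('b'): new char, reset run to 1
  Position 3 ('b'): continues run of 'b', length=2
  Position 4 ('a'): new char, reset run to 1
  Position 5 ('c'): new char, reset run to 1
  Position 6 ('c'): continues run of 'c', length=2
  Position 7 ('a'): new char, reset run to 1
  Position 8 ('b'): new char, reset run to 1
  Position 9 ('b'): continues run of 'b', length=2
  Position 10 ('a'): new char, reset run to 1
Longest run: 'b' with length 2

2


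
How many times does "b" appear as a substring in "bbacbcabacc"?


Searching for "b" in "bbacbcabacc"
Scanning each position:
  Position 0: "b" => MATCH
  Position 1: "b" => MATCH
  Position 2: "a" => no
  Position 3: "c" => no
  Position 4: "b" => MATCH
  Position 5: "c" => no
  Position 6: "a" => no
  Position 7: "b" => MATCH
  Position 8: "a" => no
  Position 9: "c" => no
  Position 10: "c" => no
Total occurrences: 4

4


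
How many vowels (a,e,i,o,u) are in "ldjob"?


Input: ldjob
Checking each character:
  'l' at position 0: consonant
  'd' at position 1: consonant
  'j' at position 2: consonant
  'o' at position 3: vowel (running total: 1)
  'b' at position 4: consonant
Total vowels: 1

1


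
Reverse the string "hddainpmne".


Input: hddainpmne
Reading characters right to left:
  Position 9: 'e'
  Position 8: 'n'
  Position 7: 'm'
  Position 6: 'p'
  Position 5: 'n'
  Position 4: 'i'
  Position 3: 'a'
  Position 2: 'd'
  Position 1: 'd'
  Position 0: 'h'
Reversed: enmpniaddh

enmpniaddh


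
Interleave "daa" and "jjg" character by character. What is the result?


Interleaving "daa" and "jjg":
  Position 0: 'd' from first, 'j' from second => "dj"
  Position 1: 'a' from first, 'j' from second => "aj"
  Position 2: 'a' from first, 'g' from second => "ag"
Result: djajag

djajag


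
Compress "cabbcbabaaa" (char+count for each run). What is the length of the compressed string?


Input: cabbcbabaaa
Runs:
  'c' x 1 => "c1"
  'a' x 1 => "a1"
  'b' x 2 => "b2"
  'c' x 1 => "c1"
  'b' x 1 => "b1"
  'a' x 1 => "a1"
  'b' x 1 => "b1"
  'a' x 3 => "a3"
Compressed: "c1a1b2c1b1a1b1a3"
Compressed length: 16

16


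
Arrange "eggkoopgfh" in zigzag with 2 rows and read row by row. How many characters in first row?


Zigzag "eggkoopgfh" into 2 rows:
Placing characters:
  'e' => row 0
  'g' => row 1
  'g' => row 0
  'k' => row 1
  'o' => row 0
  'o' => row 1
  'p' => row 0
  'g' => row 1
  'f' => row 0
  'h' => row 1
Rows:
  Row 0: "egopf"
  Row 1: "gkogh"
First row length: 5

5


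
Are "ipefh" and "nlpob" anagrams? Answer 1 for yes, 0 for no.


Strings: "ipefh", "nlpob"
Sorted first:  efhip
Sorted second: blnop
Differ at position 0: 'e' vs 'b' => not anagrams

0


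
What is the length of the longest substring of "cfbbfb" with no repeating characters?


Input: "cfbbfb"
Sliding window (track last position of each char):
  Position 0 ('c'): window [0,0] length 1 -- new best
  Position 1 ('f'): window [0,1] length 2 -- new best
  Position 2 ('b'): window [0,2] length 3 -- new best
  Position 3 ('b'): repeat (last at 2), move window start to 3
  Position 3 ('b'): window [3,3] length 1
  Position 4 ('f'): window [3,4] length 2
  Position 5 ('b'): repeat (last at 3), move window start to 4
  Position 5 ('b'): window [4,5] length 2
Longest substring with no repeats: "cfb" with length 3

3


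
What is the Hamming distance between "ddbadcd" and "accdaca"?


Comparing "ddbadcd" and "accdaca" position by position:
  Position 0: 'd' vs 'a' => differ
  Position 1: 'd' vs 'c' => differ
  Position 2: 'b' vs 'c' => differ
  Position 3: 'a' vs 'd' => differ
  Position 4: 'd' vs 'a' => differ
  Position 5: 'c' vs 'c' => same
  Position 6: 'd' vs 'a' => differ
Total differences (Hamming distance): 6

6


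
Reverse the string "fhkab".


Input: fhkab
Reading characters right to left:
  Position 4: 'b'
  Position 3: 'a'
  Position 2: 'k'
  Position 1: 'h'
  Position 0: 'f'
Reversed: bakhf

bakhf


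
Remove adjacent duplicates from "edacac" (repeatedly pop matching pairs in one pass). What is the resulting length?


Input: edacac
Stack-based adjacent duplicate removal:
  Read 'e': push. Stack: e
  Read 'd': push. Stack: ed
  Read 'a': push. Stack: eda
  Read 'c': push. Stack: edac
  Read 'a': push. Stack: edaca
  Read 'c': push. Stack: edacac
Final stack: "edacac" (length 6)

6


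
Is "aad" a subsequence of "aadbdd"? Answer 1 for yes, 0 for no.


Check if "aad" is a subsequence of "aadbdd"
Greedy scan:
  Position 0 ('a'): matches sub[0] = 'a'
  Position 1 ('a'): matches sub[1] = 'a'
  Position 2 ('d'): matches sub[2] = 'd'
  Position 3 ('b'): no match needed
  Position 4 ('d'): no match needed
  Position 5 ('d'): no match needed
All 3 characters matched => is a subsequence

1


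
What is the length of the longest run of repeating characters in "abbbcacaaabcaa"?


Input: "abbbcacaaabcaa"
Scanning for longest run:
  Position 1 ('b'): new char, reset run to 1
  Position 2 ('b'): continues run of 'b', length=2
  Position 3 ('b'): continues run of 'b', length=3
  Position 4 ('c'): new char, reset run to 1
  Position 5 ('a'): new char, reset run to 1
  Position 6 ('c'): new char, reset run to 1
  Position 7 ('a'): new char, reset run to 1
  Position 8 ('a'): continues run of 'a', length=2
  Position 9 ('a'): continues run of 'a', length=3
  Position 10 ('b'): new char, reset run to 1
  Position 11 ('c'): new char, reset run to 1
  Position 12 ('a'): new char, reset run to 1
  Position 13 ('a'): continues run of 'a', length=2
Longest run: 'b' with length 3

3


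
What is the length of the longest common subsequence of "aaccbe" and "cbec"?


LCS of "aaccbe" and "cbec"
DP table:
           c    b    e    c
      0    0    0    0    0
  a   0    0    0    0    0
  a   0    0    0    0    0
  c   0    1    1    1    1
  c   0    1    1    1    2
  b   0    1    2    2    2
  e   0    1    2    3    3
LCS length = dp[6][4] = 3

3


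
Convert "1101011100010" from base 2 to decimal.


Input: "1101011100010" in base 2
Positional expansion:
  Digit '1' (value 1) x 2^12 = 4096
  Digit '1' (value 1) x 2^11 = 2048
  Digit '0' (value 0) x 2^10 = 0
  Digit '1' (value 1) x 2^9 = 512
  Digit '0' (value 0) x 2^8 = 0
  Digit '1' (value 1) x 2^7 = 128
  Digit '1' (value 1) x 2^6 = 64
  Digit '1' (value 1) x 2^5 = 32
  Digit '0' (value 0) x 2^4 = 0
  Digit '0' (value 0) x 2^3 = 0
  Digit '0' (value 0) x 2^2 = 0
  Digit '1' (value 1) x 2^1 = 2
  Digit '0' (value 0) x 2^0 = 0
Sum = 6882

6882


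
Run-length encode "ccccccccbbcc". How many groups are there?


Input: ccccccccbbcc
Scanning for consecutive runs:
  Group 1: 'c' x 8 (positions 0-7)
  Group 2: 'b' x 2 (positions 8-9)
  Group 3: 'c' x 2 (positions 10-11)
Total groups: 3

3


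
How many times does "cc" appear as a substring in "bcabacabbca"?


Searching for "cc" in "bcabacabbca"
Scanning each position:
  Position 0: "bc" => no
  Position 1: "ca" => no
  Position 2: "ab" => no
  Position 3: "ba" => no
  Position 4: "ac" => no
  Position 5: "ca" => no
  Position 6: "ab" => no
  Position 7: "bb" => no
  Position 8: "bc" => no
  Position 9: "ca" => no
Total occurrences: 0

0


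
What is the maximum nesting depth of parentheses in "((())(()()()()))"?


Input: "((())(()()()()))"
Tracking depth:
  Position 0 '(': depth becomes 1
  Position 1 '(': depth becomes 2
  Position 2 '(': depth becomes 3
  Position 3 ')': depth becomes 2
  Position 4 ')': depth becomes 1
  Position 5 '(': depth becomes 2
  Position 6 '(': depth becomes 3
  Position 7 ')': depth becomes 2
  Position 8 '(': depth becomes 3
  Position 9 ')': depth becomes 2
  Position 10 '(': depth becomes 3
  Position 11 ')': depth becomes 2
  Position 12 '(': depth becomes 3
  Position 13 ')': depth becomes 2
  Position 14 ')': depth becomes 1
  Position 15 ')': depth becomes 0
Maximum depth reached: 3

3


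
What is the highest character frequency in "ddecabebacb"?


Input: ddecabebacb
Character counts:
  'a': 2
  'b': 3
  'c': 2
  'd': 2
  'e': 2
Maximum frequency: 3

3


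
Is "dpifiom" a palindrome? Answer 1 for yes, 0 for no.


Input: dpifiom
Reversed: moifipd
  Compare pos 0 ('d') with pos 6 ('m'): MISMATCH
  Compare pos 1 ('p') with pos 5 ('o'): MISMATCH
  Compare pos 2 ('i') with pos 4 ('i'): match
Result: not a palindrome

0


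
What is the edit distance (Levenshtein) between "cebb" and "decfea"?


Computing edit distance: "cebb" -> "decfea"
DP table:
           d    e    c    f    e    a
      0    1    2    3    4    5    6
  c   1    1    2    2    3    4    5
  e   2    2    1    2    3    3    4
  b   3    3    2    2    3    4    4
  b   4    4    3    3    3    4    5
Edit distance = dp[4][6] = 5

5


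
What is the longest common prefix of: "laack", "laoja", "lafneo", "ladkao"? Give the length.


Words: laack, laoja, lafneo, ladkao
  Position 0: all 'l' => match
  Position 1: all 'a' => match
  Position 2: ('a', 'o', 'f', 'd') => mismatch, stop
LCP = "la" (length 2)

2


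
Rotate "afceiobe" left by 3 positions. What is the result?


Input: "afceiobe", rotate left by 3
First 3 characters: "afc"
Remaining characters: "eiobe"
Concatenate remaining + first: "eiobe" + "afc" = "eiobeafc"

eiobeafc


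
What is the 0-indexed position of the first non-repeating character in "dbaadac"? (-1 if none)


Input: dbaadac
Character frequencies:
  'a': 3
  'b': 1
  'c': 1
  'd': 2
Scanning left to right for freq == 1:
  Position 0 ('d'): freq=2, skip
  Position 1 ('b'): unique! => answer = 1

1


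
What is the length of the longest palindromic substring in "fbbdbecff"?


Input: "fbbdbecff"
Checking substrings for palindromes:
  [2:5] "bdb" (len 3) => palindrome
  [1:3] "bb" (len 2) => palindrome
  [7:9] "ff" (len 2) => palindrome
Longest palindromic substring: "bdb" with length 3

3


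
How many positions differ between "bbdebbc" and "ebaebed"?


Comparing "bbdebbc" and "ebaebed" position by position:
  Position 0: 'b' vs 'e' => DIFFER
  Position 1: 'b' vs 'b' => same
  Position 2: 'd' vs 'a' => DIFFER
  Position 3: 'e' vs 'e' => same
  Position 4: 'b' vs 'b' => same
  Position 5: 'b' vs 'e' => DIFFER
  Position 6: 'c' vs 'd' => DIFFER
Positions that differ: 4

4


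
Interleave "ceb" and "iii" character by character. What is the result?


Interleaving "ceb" and "iii":
  Position 0: 'c' from first, 'i' from second => "ci"
  Position 1: 'e' from first, 'i' from second => "ei"
  Position 2: 'b' from first, 'i' from second => "bi"
Result: cieibi

cieibi


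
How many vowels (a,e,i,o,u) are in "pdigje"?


Input: pdigje
Checking each character:
  'p' at position 0: consonant
  'd' at position 1: consonant
  'i' at position 2: vowel (running total: 1)
  'g' at position 3: consonant
  'j' at position 4: consonant
  'e' at position 5: vowel (running total: 2)
Total vowels: 2

2


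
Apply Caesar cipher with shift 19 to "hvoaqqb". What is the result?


Caesar cipher: shift "hvoaqqb" by 19
  'h' (pos 7) + 19 = pos 0 = 'a'
  'v' (pos 21) + 19 = pos 14 = 'o'
  'o' (pos 14) + 19 = pos 7 = 'h'
  'a' (pos 0) + 19 = pos 19 = 't'
  'q' (pos 16) + 19 = pos 9 = 'j'
  'q' (pos 16) + 19 = pos 9 = 'j'
  'b' (pos 1) + 19 = pos 20 = 'u'
Result: aohtjju

aohtjju


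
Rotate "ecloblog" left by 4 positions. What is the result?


Input: "ecloblog", rotate left by 4
First 4 characters: "eclo"
Remaining characters: "blog"
Concatenate remaining + first: "blog" + "eclo" = "blogeclo"

blogeclo


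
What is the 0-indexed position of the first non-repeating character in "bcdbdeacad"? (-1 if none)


Input: bcdbdeacad
Character frequencies:
  'a': 2
  'b': 2
  'c': 2
  'd': 3
  'e': 1
Scanning left to right for freq == 1:
  Position 0 ('b'): freq=2, skip
  Position 1 ('c'): freq=2, skip
  Position 2 ('d'): freq=3, skip
  Position 3 ('b'): freq=2, skip
  Position 4 ('d'): freq=3, skip
  Position 5 ('e'): unique! => answer = 5

5


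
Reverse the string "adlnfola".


Input: adlnfola
Reading characters right to left:
  Position 7: 'a'
  Position 6: 'l'
  Position 5: 'o'
  Position 4: 'f'
  Position 3: 'n'
  Position 2: 'l'
  Position 1: 'd'
  Position 0: 'a'
Reversed: alofnlda

alofnlda


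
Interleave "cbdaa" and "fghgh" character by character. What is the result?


Interleaving "cbdaa" and "fghgh":
  Position 0: 'c' from first, 'f' from second => "cf"
  Position 1: 'b' from first, 'g' from second => "bg"
  Position 2: 'd' from first, 'h' from second => "dh"
  Position 3: 'a' from first, 'g' from second => "ag"
  Position 4: 'a' from first, 'h' from second => "ah"
Result: cfbgdhagah

cfbgdhagah


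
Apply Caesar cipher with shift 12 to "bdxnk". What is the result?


Caesar cipher: shift "bdxnk" by 12
  'b' (pos 1) + 12 = pos 13 = 'n'
  'd' (pos 3) + 12 = pos 15 = 'p'
  'x' (pos 23) + 12 = pos 9 = 'j'
  'n' (pos 13) + 12 = pos 25 = 'z'
  'k' (pos 10) + 12 = pos 22 = 'w'
Result: npjzw

npjzw


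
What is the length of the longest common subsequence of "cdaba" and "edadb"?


LCS of "cdaba" and "edadb"
DP table:
           e    d    a    d    b
      0    0    0    0    0    0
  c   0    0    0    0    0    0
  d   0    0    1    1    1    1
  a   0    0    1    2    2    2
  b   0    0    1    2    2    3
  a   0    0    1    2    2    3
LCS length = dp[5][5] = 3

3


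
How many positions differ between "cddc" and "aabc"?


Comparing "cddc" and "aabc" position by position:
  Position 0: 'c' vs 'a' => DIFFER
  Position 1: 'd' vs 'a' => DIFFER
  Position 2: 'd' vs 'b' => DIFFER
  Position 3: 'c' vs 'c' => same
Positions that differ: 3

3


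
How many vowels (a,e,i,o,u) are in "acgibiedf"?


Input: acgibiedf
Checking each character:
  'a' at position 0: vowel (running total: 1)
  'c' at position 1: consonant
  'g' at position 2: consonant
  'i' at position 3: vowel (running total: 2)
  'b' at position 4: consonant
  'i' at position 5: vowel (running total: 3)
  'e' at position 6: vowel (running total: 4)
  'd' at position 7: consonant
  'f' at position 8: consonant
Total vowels: 4

4


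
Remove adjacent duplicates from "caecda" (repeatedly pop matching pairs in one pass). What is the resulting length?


Input: caecda
Stack-based adjacent duplicate removal:
  Read 'c': push. Stack: c
  Read 'a': push. Stack: ca
  Read 'e': push. Stack: cae
  Read 'c': push. Stack: caec
  Read 'd': push. Stack: caecd
  Read 'a': push. Stack: caecda
Final stack: "caecda" (length 6)

6


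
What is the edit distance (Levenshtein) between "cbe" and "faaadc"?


Computing edit distance: "cbe" -> "faaadc"
DP table:
           f    a    a    a    d    c
      0    1    2    3    4    5    6
  c   1    1    2    3    4    5    5
  b   2    2    2    3    4    5    6
  e   3    3    3    3    4    5    6
Edit distance = dp[3][6] = 6

6


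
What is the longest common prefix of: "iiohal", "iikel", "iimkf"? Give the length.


Words: iiohal, iikel, iimkf
  Position 0: all 'i' => match
  Position 1: all 'i' => match
  Position 2: ('o', 'k', 'm') => mismatch, stop
LCP = "ii" (length 2)

2


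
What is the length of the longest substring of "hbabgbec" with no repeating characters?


Input: "hbabgbec"
Sliding window (track last position of each char):
  Position 0 ('h'): window [0,0] length 1 -- new best
  Position 1 ('b'): window [0,1] length 2 -- new best
  Position 2 ('a'): window [0,2] length 3 -- new best
  Position 3 ('b'): repeat (last at 1), move window start to 2
  Position 3 ('b'): window [2,3] length 2
  Position 4 ('g'): window [2,4] length 3
  Position 5 ('b'): repeat (last at 3), move window start to 4
  Position 5 ('b'): window [4,5] length 2
  Position 6 ('e'): window [4,6] length 3
  Position 7 ('c'): window [4,7] length 4 -- new best
Longest substring with no repeats: "gbec" with length 4

4


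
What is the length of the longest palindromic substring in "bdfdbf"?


Input: "bdfdbf"
Checking substrings for palindromes:
  [0:5] "bdfdb" (len 5) => palindrome
  [1:4] "dfd" (len 3) => palindrome
Longest palindromic substring: "bdfdb" with length 5

5


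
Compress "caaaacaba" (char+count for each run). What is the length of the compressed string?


Input: caaaacaba
Runs:
  'c' x 1 => "c1"
  'a' x 4 => "a4"
  'c' x 1 => "c1"
  'a' x 1 => "a1"
  'b' x 1 => "b1"
  'a' x 1 => "a1"
Compressed: "c1a4c1a1b1a1"
Compressed length: 12

12


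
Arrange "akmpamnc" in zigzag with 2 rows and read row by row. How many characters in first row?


Zigzag "akmpamnc" into 2 rows:
Placing characters:
  'a' => row 0
  'k' => row 1
  'm' => row 0
  'p' => row 1
  'a' => row 0
  'm' => row 1
  'n' => row 0
  'c' => row 1
Rows:
  Row 0: "aman"
  Row 1: "kpmc"
First row length: 4

4


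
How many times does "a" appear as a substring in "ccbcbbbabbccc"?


Searching for "a" in "ccbcbbbabbccc"
Scanning each position:
  Position 0: "c" => no
  Position 1: "c" => no
  Position 2: "b" => no
  Position 3: "c" => no
  Position 4: "b" => no
  Position 5: "b" => no
  Position 6: "b" => no
  Position 7: "a" => MATCH
  Position 8: "b" => no
  Position 9: "b" => no
  Position 10: "c" => no
  Position 11: "c" => no
  Position 12: "c" => no
Total occurrences: 1

1


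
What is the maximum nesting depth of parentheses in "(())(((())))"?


Input: "(())(((())))"
Tracking depth:
  Position 0 '(': depth becomes 1
  Position 1 '(': depth becomes 2
  Position 2 ')': depth becomes 1
  Position 3 ')': depth becomes 0
  Position 4 '(': depth becomes 1
  Position 5 '(': depth becomes 2
  Position 6 '(': depth becomes 3
  Position 7 '(': depth becomes 4
  Position 8 ')': depth becomes 3
  Position 9 ')': depth becomes 2
  Position 10 ')': depth becomes 1
  Position 11 ')': depth becomes 0
Maximum depth reached: 4

4


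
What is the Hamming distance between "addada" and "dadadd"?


Comparing "addada" and "dadadd" position by position:
  Position 0: 'a' vs 'd' => differ
  Position 1: 'd' vs 'a' => differ
  Position 2: 'd' vs 'd' => same
  Position 3: 'a' vs 'a' => same
  Position 4: 'd' vs 'd' => same
  Position 5: 'a' vs 'd' => differ
Total differences (Hamming distance): 3

3


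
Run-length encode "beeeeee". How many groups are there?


Input: beeeeee
Scanning for consecutive runs:
  Group 1: 'b' x 1 (positions 0-0)
  Group 2: 'e' x 6 (positions 1-6)
Total groups: 2

2


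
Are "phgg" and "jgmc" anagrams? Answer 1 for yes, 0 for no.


Strings: "phgg", "jgmc"
Sorted first:  gghp
Sorted second: cgjm
Differ at position 0: 'g' vs 'c' => not anagrams

0


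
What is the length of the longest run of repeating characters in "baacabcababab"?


Input: "baacabcababab"
Scanning for longest run:
  Position 1 ('a'): new char, reset run to 1
  Position 2 ('a'): continues run of 'a', length=2
  Position 3 ('c'): new char, reset run to 1
  Position 4 ('a'): new char, reset run to 1
  Position 5 ('b'): new char, reset run to 1
  Position 6 ('c'): new char, reset run to 1
  Position 7 ('a'): new char, reset run to 1
  Position 8 ('b'): new char, reset run to 1
  Position 9 ('a'): new char, reset run to 1
  Position 10 ('b'): new char, reset run to 1
  Position 11 ('a'): new char, reset run to 1
  Position 12 ('b'): new char, reset run to 1
Longest run: 'a' with length 2

2


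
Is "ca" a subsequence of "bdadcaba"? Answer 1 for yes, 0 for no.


Check if "ca" is a subsequence of "bdadcaba"
Greedy scan:
  Position 0 ('b'): no match needed
  Position 1 ('d'): no match needed
  Position 2 ('a'): no match needed
  Position 3 ('d'): no match needed
  Position 4 ('c'): matches sub[0] = 'c'
  Position 5 ('a'): matches sub[1] = 'a'
  Position 6 ('b'): no match needed
  Position 7 ('a'): no match needed
All 2 characters matched => is a subsequence

1


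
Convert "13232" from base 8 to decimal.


Input: "13232" in base 8
Positional expansion:
  Digit '1' (value 1) x 8^4 = 4096
  Digit '3' (value 3) x 8^3 = 1536
  Digit '2' (value 2) x 8^2 = 128
  Digit '3' (value 3) x 8^1 = 24
  Digit '2' (value 2) x 8^0 = 2
Sum = 5786

5786


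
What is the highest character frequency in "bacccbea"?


Input: bacccbea
Character counts:
  'a': 2
  'b': 2
  'c': 3
  'e': 1
Maximum frequency: 3

3


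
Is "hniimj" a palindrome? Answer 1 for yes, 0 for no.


Input: hniimj
Reversed: jmiinh
  Compare pos 0 ('h') with pos 5 ('j'): MISMATCH
  Compare pos 1 ('n') with pos 4 ('m'): MISMATCH
  Compare pos 2 ('i') with pos 3 ('i'): match
Result: not a palindrome

0


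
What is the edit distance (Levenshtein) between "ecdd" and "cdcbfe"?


Computing edit distance: "ecdd" -> "cdcbfe"
DP table:
           c    d    c    b    f    e
      0    1    2    3    4    5    6
  e   1    1    2    3    4    5    5
  c   2    1    2    2    3    4    5
  d   3    2    1    2    3    4    5
  d   4    3    2    2    3    4    5
Edit distance = dp[4][6] = 5

5


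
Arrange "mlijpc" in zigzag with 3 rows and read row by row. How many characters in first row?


Zigzag "mlijpc" into 3 rows:
Placing characters:
  'm' => row 0
  'l' => row 1
  'i' => row 2
  'j' => row 1
  'p' => row 0
  'c' => row 1
Rows:
  Row 0: "mp"
  Row 1: "ljc"
  Row 2: "i"
First row length: 2

2


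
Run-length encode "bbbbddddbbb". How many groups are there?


Input: bbbbddddbbb
Scanning for consecutive runs:
  Group 1: 'b' x 4 (positions 0-3)
  Group 2: 'd' x 4 (positions 4-7)
  Group 3: 'b' x 3 (positions 8-10)
Total groups: 3

3


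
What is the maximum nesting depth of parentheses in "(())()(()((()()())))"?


Input: "(())()(()((()()())))"
Tracking depth:
  Position 0 '(': depth becomes 1
  Position 1 '(': depth becomes 2
  Position 2 ')': depth becomes 1
  Position 3 ')': depth becomes 0
  Position 4 '(': depth becomes 1
  Position 5 ')': depth becomes 0
  Position 6 '(': depth becomes 1
  Position 7 '(': depth becomes 2
  Position 8 ')': depth becomes 1
  Position 9 '(': depth becomes 2
  Position 10 '(': depth becomes 3
  Position 11 '(': depth becomes 4
  Position 12 ')': depth becomes 3
  Position 13 '(': depth becomes 4
  Position 14 ')': depth becomes 3
  Position 15 '(': depth becomes 4
  Position 16 ')': depth becomes 3
  Position 17 ')': depth becomes 2
  Position 18 ')': depth becomes 1
  Position 19 ')': depth becomes 0
Maximum depth reached: 4

4


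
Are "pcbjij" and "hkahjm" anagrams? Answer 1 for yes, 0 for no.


Strings: "pcbjij", "hkahjm"
Sorted first:  bcijjp
Sorted second: ahhjkm
Differ at position 0: 'b' vs 'a' => not anagrams

0


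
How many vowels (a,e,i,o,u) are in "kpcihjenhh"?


Input: kpcihjenhh
Checking each character:
  'k' at position 0: consonant
  'p' at position 1: consonant
  'c' at position 2: consonant
  'i' at position 3: vowel (running total: 1)
  'h' at position 4: consonant
  'j' at position 5: consonant
  'e' at position 6: vowel (running total: 2)
  'n' at position 7: consonant
  'h' at position 8: consonant
  'h' at position 9: consonant
Total vowels: 2

2


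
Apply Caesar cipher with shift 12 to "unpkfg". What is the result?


Caesar cipher: shift "unpkfg" by 12
  'u' (pos 20) + 12 = pos 6 = 'g'
  'n' (pos 13) + 12 = pos 25 = 'z'
  'p' (pos 15) + 12 = pos 1 = 'b'
  'k' (pos 10) + 12 = pos 22 = 'w'
  'f' (pos 5) + 12 = pos 17 = 'r'
  'g' (pos 6) + 12 = pos 18 = 's'
Result: gzbwrs

gzbwrs


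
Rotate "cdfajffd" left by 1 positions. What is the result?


Input: "cdfajffd", rotate left by 1
First 1 characters: "c"
Remaining characters: "dfajffd"
Concatenate remaining + first: "dfajffd" + "c" = "dfajffdc"

dfajffdc


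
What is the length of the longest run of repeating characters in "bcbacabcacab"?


Input: "bcbacabcacab"
Scanning for longest run:
  Position 1 ('c'): new char, reset run to 1
  Position 2 ('b'): new char, reset run to 1
  Position 3 ('a'): new char, reset run to 1
  Position 4 ('c'): new char, reset run to 1
  Position 5 ('a'): new char, reset run to 1
  Position 6 ('b'): new char, reset run to 1
  Position 7 ('c'): new char, reset run to 1
  Position 8 ('a'): new char, reset run to 1
  Position 9 ('c'): new char, reset run to 1
  Position 10 ('a'): new char, reset run to 1
  Position 11 ('b'): new char, reset run to 1
Longest run: 'b' with length 1

1


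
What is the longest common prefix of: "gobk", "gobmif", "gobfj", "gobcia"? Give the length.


Words: gobk, gobmif, gobfj, gobcia
  Position 0: all 'g' => match
  Position 1: all 'o' => match
  Position 2: all 'b' => match
  Position 3: ('k', 'm', 'f', 'c') => mismatch, stop
LCP = "gob" (length 3)

3


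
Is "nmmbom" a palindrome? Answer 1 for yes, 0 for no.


Input: nmmbom
Reversed: mobmmn
  Compare pos 0 ('n') with pos 5 ('m'): MISMATCH
  Compare pos 1 ('m') with pos 4 ('o'): MISMATCH
  Compare pos 2 ('m') with pos 3 ('b'): MISMATCH
Result: not a palindrome

0


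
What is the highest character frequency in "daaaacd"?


Input: daaaacd
Character counts:
  'a': 4
  'c': 1
  'd': 2
Maximum frequency: 4

4


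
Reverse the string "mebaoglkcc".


Input: mebaoglkcc
Reading characters right to left:
  Position 9: 'c'
  Position 8: 'c'
  Position 7: 'k'
  Position 6: 'l'
  Position 5: 'g'
  Position 4: 'o'
  Position 3: 'a'
  Position 2: 'b'
  Position 1: 'e'
  Position 0: 'm'
Reversed: ccklgoabem

ccklgoabem


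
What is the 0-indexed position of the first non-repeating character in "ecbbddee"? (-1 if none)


Input: ecbbddee
Character frequencies:
  'b': 2
  'c': 1
  'd': 2
  'e': 3
Scanning left to right for freq == 1:
  Position 0 ('e'): freq=3, skip
  Position 1 ('c'): unique! => answer = 1

1


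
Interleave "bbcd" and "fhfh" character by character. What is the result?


Interleaving "bbcd" and "fhfh":
  Position 0: 'b' from first, 'f' from second => "bf"
  Position 1: 'b' from first, 'h' from second => "bh"
  Position 2: 'c' from first, 'f' from second => "cf"
  Position 3: 'd' from first, 'h' from second => "dh"
Result: bfbhcfdh

bfbhcfdh


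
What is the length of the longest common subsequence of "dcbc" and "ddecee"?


LCS of "dcbc" and "ddecee"
DP table:
           d    d    e    c    e    e
      0    0    0    0    0    0    0
  d   0    1    1    1    1    1    1
  c   0    1    1    1    2    2    2
  b   0    1    1    1    2    2    2
  c   0    1    1    1    2    2    2
LCS length = dp[4][6] = 2

2


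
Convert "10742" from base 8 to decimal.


Input: "10742" in base 8
Positional expansion:
  Digit '1' (value 1) x 8^4 = 4096
  Digit '0' (value 0) x 8^3 = 0
  Digit '7' (value 7) x 8^2 = 448
  Digit '4' (value 4) x 8^1 = 32
  Digit '2' (value 2) x 8^0 = 2
Sum = 4578

4578


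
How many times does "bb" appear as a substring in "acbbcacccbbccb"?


Searching for "bb" in "acbbcacccbbccb"
Scanning each position:
  Position 0: "ac" => no
  Position 1: "cb" => no
  Position 2: "bb" => MATCH
  Position 3: "bc" => no
  Position 4: "ca" => no
  Position 5: "ac" => no
  Position 6: "cc" => no
  Position 7: "cc" => no
  Position 8: "cb" => no
  Position 9: "bb" => MATCH
  Position 10: "bc" => no
  Position 11: "cc" => no
  Position 12: "cb" => no
Total occurrences: 2

2


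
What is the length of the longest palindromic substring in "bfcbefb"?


Input: "bfcbefb"
Checking substrings for palindromes:
  No multi-char palindromic substrings found
Longest palindromic substring: "b" with length 1

1


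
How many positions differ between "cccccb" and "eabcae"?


Comparing "cccccb" and "eabcae" position by position:
  Position 0: 'c' vs 'e' => DIFFER
  Position 1: 'c' vs 'a' => DIFFER
  Position 2: 'c' vs 'b' => DIFFER
  Position 3: 'c' vs 'c' => same
  Position 4: 'c' vs 'a' => DIFFER
  Position 5: 'b' vs 'e' => DIFFER
Positions that differ: 5

5


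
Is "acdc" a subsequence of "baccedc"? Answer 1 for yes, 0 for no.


Check if "acdc" is a subsequence of "baccedc"
Greedy scan:
  Position 0 ('b'): no match needed
  Position 1 ('a'): matches sub[0] = 'a'
  Position 2 ('c'): matches sub[1] = 'c'
  Position 3 ('c'): no match needed
  Position 4 ('e'): no match needed
  Position 5 ('d'): matches sub[2] = 'd'
  Position 6 ('c'): matches sub[3] = 'c'
All 4 characters matched => is a subsequence

1


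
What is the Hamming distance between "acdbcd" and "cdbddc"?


Comparing "acdbcd" and "cdbddc" position by position:
  Position 0: 'a' vs 'c' => differ
  Position 1: 'c' vs 'd' => differ
  Position 2: 'd' vs 'b' => differ
  Position 3: 'b' vs 'd' => differ
  Position 4: 'c' vs 'd' => differ
  Position 5: 'd' vs 'c' => differ
Total differences (Hamming distance): 6

6


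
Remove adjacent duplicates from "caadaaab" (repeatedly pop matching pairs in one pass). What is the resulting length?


Input: caadaaab
Stack-based adjacent duplicate removal:
  Read 'c': push. Stack: c
  Read 'a': push. Stack: ca
  Read 'a': matches stack top 'a' => pop. Stack: c
  Read 'd': push. Stack: cd
  Read 'a': push. Stack: cda
  Read 'a': matches stack top 'a' => pop. Stack: cd
  Read 'a': push. Stack: cda
  Read 'b': push. Stack: cdab
Final stack: "cdab" (length 4)

4


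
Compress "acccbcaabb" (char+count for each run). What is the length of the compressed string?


Input: acccbcaabb
Runs:
  'a' x 1 => "a1"
  'c' x 3 => "c3"
  'b' x 1 => "b1"
  'c' x 1 => "c1"
  'a' x 2 => "a2"
  'b' x 2 => "b2"
Compressed: "a1c3b1c1a2b2"
Compressed length: 12

12


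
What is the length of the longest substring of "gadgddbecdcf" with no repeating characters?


Input: "gadgddbecdcf"
Sliding window (track last position of each char):
  Position 0 ('g'): window [0,0] length 1 -- new best
  Position 1 ('a'): window [0,1] length 2 -- new best
  Position 2 ('d'): window [0,2] length 3 -- new best
  Position 3 ('g'): repeat (last at 0), move window start to 1
  Position 3 ('g'): window [1,3] length 3
  Position 4 ('d'): repeat (last at 2), move window start to 3
  Position 4 ('d'): window [3,4] length 2
  Position 5 ('d'): repeat (last at 4), move window start to 5
  Position 5 ('d'): window [5,5] length 1
  Position 6 ('b'): window [5,6] length 2
  Position 7 ('e'): window [5,7] length 3
  Position 8 ('c'): window [5,8] length 4 -- new best
  Position 9 ('d'): repeat (last at 5), move window start to 6
  Position 9 ('d'): window [6,9] length 4
  Position 10 ('c'): repeat (last at 8), move window start to 9
  Position 10 ('c'): window [9,10] length 2
  Position 11 ('f'): window [9,11] length 3
Longest substring with no repeats: "dbec" with length 4

4


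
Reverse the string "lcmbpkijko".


Input: lcmbpkijko
Reading characters right to left:
  Position 9: 'o'
  Position 8: 'k'
  Position 7: 'j'
  Position 6: 'i'
  Position 5: 'k'
  Position 4: 'p'
  Position 3: 'b'
  Position 2: 'm'
  Position 1: 'c'
  Position 0: 'l'
Reversed: okjikpbmcl

okjikpbmcl


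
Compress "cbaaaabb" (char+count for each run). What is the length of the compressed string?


Input: cbaaaabb
Runs:
  'c' x 1 => "c1"
  'b' x 1 => "b1"
  'a' x 4 => "a4"
  'b' x 2 => "b2"
Compressed: "c1b1a4b2"
Compressed length: 8

8


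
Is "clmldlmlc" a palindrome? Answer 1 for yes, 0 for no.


Input: clmldlmlc
Reversed: clmldlmlc
  Compare pos 0 ('c') with pos 8 ('c'): match
  Compare pos 1 ('l') with pos 7 ('l'): match
  Compare pos 2 ('m') with pos 6 ('m'): match
  Compare pos 3 ('l') with pos 5 ('l'): match
Result: palindrome

1


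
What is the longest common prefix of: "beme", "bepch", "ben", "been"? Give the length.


Words: beme, bepch, ben, been
  Position 0: all 'b' => match
  Position 1: all 'e' => match
  Position 2: ('m', 'p', 'n', 'e') => mismatch, stop
LCP = "be" (length 2)

2


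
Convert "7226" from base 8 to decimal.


Input: "7226" in base 8
Positional expansion:
  Digit '7' (value 7) x 8^3 = 3584
  Digit '2' (value 2) x 8^2 = 128
  Digit '2' (value 2) x 8^1 = 16
  Digit '6' (value 6) x 8^0 = 6
Sum = 3734

3734


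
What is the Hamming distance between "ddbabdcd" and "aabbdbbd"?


Comparing "ddbabdcd" and "aabbdbbd" position by position:
  Position 0: 'd' vs 'a' => differ
  Position 1: 'd' vs 'a' => differ
  Position 2: 'b' vs 'b' => same
  Position 3: 'a' vs 'b' => differ
  Position 4: 'b' vs 'd' => differ
  Position 5: 'd' vs 'b' => differ
  Position 6: 'c' vs 'b' => differ
  Position 7: 'd' vs 'd' => same
Total differences (Hamming distance): 6

6


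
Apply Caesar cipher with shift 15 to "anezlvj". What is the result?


Caesar cipher: shift "anezlvj" by 15
  'a' (pos 0) + 15 = pos 15 = 'p'
  'n' (pos 13) + 15 = pos 2 = 'c'
  'e' (pos 4) + 15 = pos 19 = 't'
  'z' (pos 25) + 15 = pos 14 = 'o'
  'l' (pos 11) + 15 = pos 0 = 'a'
  'v' (pos 21) + 15 = pos 10 = 'k'
  'j' (pos 9) + 15 = pos 24 = 'y'
Result: pctoaky

pctoaky


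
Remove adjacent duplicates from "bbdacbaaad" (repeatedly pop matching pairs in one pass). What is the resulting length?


Input: bbdacbaaad
Stack-based adjacent duplicate removal:
  Read 'b': push. Stack: b
  Read 'b': matches stack top 'b' => pop. Stack: (empty)
  Read 'd': push. Stack: d
  Read 'a': push. Stack: da
  Read 'c': push. Stack: dac
  Read 'b': push. Stack: dacb
  Read 'a': push. Stack: dacba
  Read 'a': matches stack top 'a' => pop. Stack: dacb
  Read 'a': push. Stack: dacba
  Read 'd': push. Stack: dacbad
Final stack: "dacbad" (length 6)

6


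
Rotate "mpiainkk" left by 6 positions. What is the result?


Input: "mpiainkk", rotate left by 6
First 6 characters: "mpiain"
Remaining characters: "kk"
Concatenate remaining + first: "kk" + "mpiain" = "kkmpiain"

kkmpiain


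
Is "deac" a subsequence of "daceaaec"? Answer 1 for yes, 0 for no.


Check if "deac" is a subsequence of "daceaaec"
Greedy scan:
  Position 0 ('d'): matches sub[0] = 'd'
  Position 1 ('a'): no match needed
  Position 2 ('c'): no match needed
  Position 3 ('e'): matches sub[1] = 'e'
  Position 4 ('a'): matches sub[2] = 'a'
  Position 5 ('a'): no match needed
  Position 6 ('e'): no match needed
  Position 7 ('c'): matches sub[3] = 'c'
All 4 characters matched => is a subsequence

1


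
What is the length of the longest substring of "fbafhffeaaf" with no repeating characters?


Input: "fbafhffeaaf"
Sliding window (track last position of each char):
  Position 0 ('f'): window [0,0] length 1 -- new best
  Position 1 ('b'): window [0,1] length 2 -- new best
  Position 2 ('a'): window [0,2] length 3 -- new best
  Position 3 ('f'): repeat (last at 0), move window start to 1
  Position 3 ('f'): window [1,3] length 3
  Position 4 ('h'): window [1,4] length 4 -- new best
  Position 5 ('f'): repeat (last at 3), move window start to 4
  Position 5 ('f'): window [4,5] length 2
  Position 6 ('f'): repeat (last at 5), move window start to 6
  Position 6 ('f'): window [6,6] length 1
  Position 7 ('e'): window [6,7] length 2
  Position 8 ('a'): window [6,8] length 3
  Position 9 ('a'): repeat (last at 8), move window start to 9
  Position 9 ('a'): window [9,9] length 1
  Position 10 ('f'): window [9,10] length 2
Longest substring with no repeats: "bafh" with length 4

4


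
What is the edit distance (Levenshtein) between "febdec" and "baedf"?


Computing edit distance: "febdec" -> "baedf"
DP table:
           b    a    e    d    f
      0    1    2    3    4    5
  f   1    1    2    3    4    4
  e   2    2    2    2    3    4
  b   3    2    3    3    3    4
  d   4    3    3    4    3    4
  e   5    4    4    3    4    4
  c   6    5    5    4    4    5
Edit distance = dp[6][5] = 5

5


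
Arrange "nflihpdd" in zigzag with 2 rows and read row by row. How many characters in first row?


Zigzag "nflihpdd" into 2 rows:
Placing characters:
  'n' => row 0
  'f' => row 1
  'l' => row 0
  'i' => row 1
  'h' => row 0
  'p' => row 1
  'd' => row 0
  'd' => row 1
Rows:
  Row 0: "nlhd"
  Row 1: "fipd"
First row length: 4

4


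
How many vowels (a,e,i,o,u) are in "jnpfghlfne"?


Input: jnpfghlfne
Checking each character:
  'j' at position 0: consonant
  'n' at position 1: consonant
  'p' at position 2: consonant
  'f' at position 3: consonant
  'g' at position 4: consonant
  'h' at position 5: consonant
  'l' at position 6: consonant
  'f' at position 7: consonant
  'n' at position 8: consonant
  'e' at position 9: vowel (running total: 1)
Total vowels: 1

1


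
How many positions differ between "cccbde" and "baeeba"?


Comparing "cccbde" and "baeeba" position by position:
  Position 0: 'c' vs 'b' => DIFFER
  Position 1: 'c' vs 'a' => DIFFER
  Position 2: 'c' vs 'e' => DIFFER
  Position 3: 'b' vs 'e' => DIFFER
  Position 4: 'd' vs 'b' => DIFFER
  Position 5: 'e' vs 'a' => DIFFER
Positions that differ: 6

6


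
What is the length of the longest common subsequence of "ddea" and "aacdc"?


LCS of "ddea" and "aacdc"
DP table:
           a    a    c    d    c
      0    0    0    0    0    0
  d   0    0    0    0    1    1
  d   0    0    0    0    1    1
  e   0    0    0    0    1    1
  a   0    1    1    1    1    1
LCS length = dp[4][5] = 1

1


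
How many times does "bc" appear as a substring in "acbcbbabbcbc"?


Searching for "bc" in "acbcbbabbcbc"
Scanning each position:
  Position 0: "ac" => no
  Position 1: "cb" => no
  Position 2: "bc" => MATCH
  Position 3: "cb" => no
  Position 4: "bb" => no
  Position 5: "ba" => no
  Position 6: "ab" => no
  Position 7: "bb" => no
  Position 8: "bc" => MATCH
  Position 9: "cb" => no
  Position 10: "bc" => MATCH
Total occurrences: 3

3
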